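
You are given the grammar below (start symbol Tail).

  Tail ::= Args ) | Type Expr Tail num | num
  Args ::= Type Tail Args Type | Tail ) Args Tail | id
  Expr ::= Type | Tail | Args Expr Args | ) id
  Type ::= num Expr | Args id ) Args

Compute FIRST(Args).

From Args ::= Type Tail Args Type: add FIRST(Type) = { id, num }.
From Args ::= Tail ) Args Tail: add FIRST(Tail) = { id, num }.
Args ::= id contributes {id}.
Union: FIRST(Args) = { id, num }.

{ id, num }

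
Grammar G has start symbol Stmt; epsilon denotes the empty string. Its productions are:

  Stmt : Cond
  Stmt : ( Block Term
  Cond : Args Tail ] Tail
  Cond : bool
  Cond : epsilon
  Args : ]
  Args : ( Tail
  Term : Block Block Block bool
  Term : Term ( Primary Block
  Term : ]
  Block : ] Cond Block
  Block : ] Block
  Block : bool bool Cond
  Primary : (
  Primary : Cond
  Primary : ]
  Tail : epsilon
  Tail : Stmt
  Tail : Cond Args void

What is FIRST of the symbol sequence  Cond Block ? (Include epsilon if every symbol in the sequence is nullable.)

Add FIRST(Cond)\{epsilon} = { (, ], bool }; Cond is nullable, continue.
Add FIRST(Block) = { ], bool }; Block is not nullable, stop.

{ (, ], bool }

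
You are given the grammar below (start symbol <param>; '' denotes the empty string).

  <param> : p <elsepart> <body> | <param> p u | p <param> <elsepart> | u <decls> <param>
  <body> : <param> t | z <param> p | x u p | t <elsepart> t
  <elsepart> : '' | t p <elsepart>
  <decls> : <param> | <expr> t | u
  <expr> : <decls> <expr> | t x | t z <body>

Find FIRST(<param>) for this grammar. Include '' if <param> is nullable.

{ p, u }

<param> : p <elsepart> <body> contributes {p}.
From <param> : <param> p u: add FIRST(<param>) = { p, u }.
<param> : p <param> <elsepart> contributes {p}.
<param> : u <decls> <param> contributes {u}.
Union: FIRST(<param>) = { p, u }.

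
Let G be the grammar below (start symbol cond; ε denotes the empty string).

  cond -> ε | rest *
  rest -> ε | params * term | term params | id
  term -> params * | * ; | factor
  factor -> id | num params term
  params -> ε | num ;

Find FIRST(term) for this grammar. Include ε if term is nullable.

{ *, id, num }

From term -> params *: params nullable, take FIRST(params) ∪ {*} = { *, num }.
term -> * ; contributes {*}.
From term -> factor: add FIRST(factor) = { id, num }.
Union: FIRST(term) = { *, id, num }.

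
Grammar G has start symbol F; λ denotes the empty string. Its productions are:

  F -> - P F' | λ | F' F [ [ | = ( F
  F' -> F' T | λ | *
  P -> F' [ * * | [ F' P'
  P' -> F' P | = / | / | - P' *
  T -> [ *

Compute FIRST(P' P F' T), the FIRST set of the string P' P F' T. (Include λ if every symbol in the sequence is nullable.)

Add FIRST(P') = { *, -, /, =, [ }; P' is not nullable, stop.

{ *, -, /, =, [ }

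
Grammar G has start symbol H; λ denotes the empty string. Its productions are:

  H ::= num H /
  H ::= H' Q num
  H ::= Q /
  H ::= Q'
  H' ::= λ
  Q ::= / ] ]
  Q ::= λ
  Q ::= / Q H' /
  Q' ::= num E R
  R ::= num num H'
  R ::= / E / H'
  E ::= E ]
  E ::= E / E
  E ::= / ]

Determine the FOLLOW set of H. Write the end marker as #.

{ #, / }

H is the start symbol, so # ∈ FOLLOW(H).
In H ::= num H /: add FIRST(/) = { / }.
Union: FOLLOW(H) = { #, / }.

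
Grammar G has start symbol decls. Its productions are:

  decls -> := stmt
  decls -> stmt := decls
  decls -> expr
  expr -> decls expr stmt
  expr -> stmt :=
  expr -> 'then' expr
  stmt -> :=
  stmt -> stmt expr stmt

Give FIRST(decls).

{ 'then', := }

decls -> := stmt contributes {:=}.
From decls -> stmt := decls: add FIRST(stmt) = { := }.
From decls -> expr: add FIRST(expr) = { 'then', := }.
Union: FIRST(decls) = { 'then', := }.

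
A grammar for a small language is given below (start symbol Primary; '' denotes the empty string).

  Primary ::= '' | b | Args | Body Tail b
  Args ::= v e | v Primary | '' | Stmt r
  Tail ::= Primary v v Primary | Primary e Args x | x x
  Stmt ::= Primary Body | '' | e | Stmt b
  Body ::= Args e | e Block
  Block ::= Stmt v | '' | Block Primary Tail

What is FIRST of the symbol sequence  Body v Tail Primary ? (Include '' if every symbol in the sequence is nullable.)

Add FIRST(Body) = { b, e, r, v }; Body is not nullable, stop.

{ b, e, r, v }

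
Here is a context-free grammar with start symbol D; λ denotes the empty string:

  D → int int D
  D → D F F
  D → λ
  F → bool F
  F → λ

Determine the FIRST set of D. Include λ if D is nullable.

D → int int D contributes {int}.
From D → D F F: D, F, F nullable, take FIRST(D) ∪ FIRST(F) ∪ FIRST(F) = { bool, int }; also λ since the whole RHS is nullable.
D → λ contributes λ.
Union: FIRST(D) = { bool, int, λ }.

{ bool, int, λ }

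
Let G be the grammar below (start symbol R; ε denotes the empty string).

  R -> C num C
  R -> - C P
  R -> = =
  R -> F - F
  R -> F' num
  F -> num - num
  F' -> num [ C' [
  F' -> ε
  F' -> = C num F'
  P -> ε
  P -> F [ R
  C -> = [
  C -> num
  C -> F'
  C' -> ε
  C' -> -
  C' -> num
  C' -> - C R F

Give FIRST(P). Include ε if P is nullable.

P -> ε contributes ε.
From P -> F [ R: add FIRST(F) = { num }.
Union: FIRST(P) = { num, ε }.

{ num, ε }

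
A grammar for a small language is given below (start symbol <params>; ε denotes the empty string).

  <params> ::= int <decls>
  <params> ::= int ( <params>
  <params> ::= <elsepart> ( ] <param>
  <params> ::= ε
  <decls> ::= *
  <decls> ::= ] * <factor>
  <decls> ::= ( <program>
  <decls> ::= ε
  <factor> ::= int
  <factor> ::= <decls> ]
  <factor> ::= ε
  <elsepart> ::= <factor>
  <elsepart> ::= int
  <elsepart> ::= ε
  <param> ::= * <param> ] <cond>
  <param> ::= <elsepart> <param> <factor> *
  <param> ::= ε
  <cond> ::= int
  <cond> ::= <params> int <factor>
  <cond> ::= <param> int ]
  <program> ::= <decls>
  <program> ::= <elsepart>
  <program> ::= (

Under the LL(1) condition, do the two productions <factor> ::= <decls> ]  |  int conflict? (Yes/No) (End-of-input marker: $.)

No

FIRST(<decls> ]) = { (, *, ] } and FIRST(int) = { int }.
The FIRST sets are disjoint and neither alternative is nullable — no conflict.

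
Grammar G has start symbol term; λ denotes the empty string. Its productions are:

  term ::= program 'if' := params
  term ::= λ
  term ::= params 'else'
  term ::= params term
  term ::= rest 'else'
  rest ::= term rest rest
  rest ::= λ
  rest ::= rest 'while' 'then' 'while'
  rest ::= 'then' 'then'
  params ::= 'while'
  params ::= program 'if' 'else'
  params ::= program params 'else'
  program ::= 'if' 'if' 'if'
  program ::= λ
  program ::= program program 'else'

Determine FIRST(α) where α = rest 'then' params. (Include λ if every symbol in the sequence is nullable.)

Add FIRST(rest)\{λ} = { 'else', 'if', 'then', 'while' }; rest is nullable, continue.
'then' is a terminal; add {'then'} and stop.

{ 'else', 'if', 'then', 'while' }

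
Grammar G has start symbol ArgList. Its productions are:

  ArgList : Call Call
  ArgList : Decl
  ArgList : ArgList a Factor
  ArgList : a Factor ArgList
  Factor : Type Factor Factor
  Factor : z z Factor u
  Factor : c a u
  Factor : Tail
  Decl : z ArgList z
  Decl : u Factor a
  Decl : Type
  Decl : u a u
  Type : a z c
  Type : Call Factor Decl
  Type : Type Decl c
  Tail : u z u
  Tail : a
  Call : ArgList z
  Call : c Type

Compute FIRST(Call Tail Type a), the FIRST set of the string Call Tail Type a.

{ a, c, u, z }

Add FIRST(Call) = { a, c, u, z }; Call is not nullable, stop.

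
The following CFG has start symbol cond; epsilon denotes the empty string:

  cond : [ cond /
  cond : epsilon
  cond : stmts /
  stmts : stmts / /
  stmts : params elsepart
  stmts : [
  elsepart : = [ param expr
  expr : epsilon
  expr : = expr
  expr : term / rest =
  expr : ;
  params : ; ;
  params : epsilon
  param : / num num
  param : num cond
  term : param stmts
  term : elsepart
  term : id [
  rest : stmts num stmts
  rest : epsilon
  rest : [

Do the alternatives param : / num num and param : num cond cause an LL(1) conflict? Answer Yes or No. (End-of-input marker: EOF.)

FIRST(/ num num) = { / } and FIRST(num cond) = { num }.
The FIRST sets are disjoint and neither alternative is nullable — no conflict.

No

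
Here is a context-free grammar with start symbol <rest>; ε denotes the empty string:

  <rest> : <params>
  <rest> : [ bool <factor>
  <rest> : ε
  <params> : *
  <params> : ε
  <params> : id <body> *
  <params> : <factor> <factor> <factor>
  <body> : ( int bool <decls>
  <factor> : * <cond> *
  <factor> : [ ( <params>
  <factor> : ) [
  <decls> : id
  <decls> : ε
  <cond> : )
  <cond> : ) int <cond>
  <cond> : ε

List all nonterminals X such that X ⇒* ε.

Directly nullable (have an ε-production): <rest>, <params>, <decls>, <cond>.
No other nonterminal has a production whose RHS symbols are all nullable.

{ <cond>, <decls>, <params>, <rest> }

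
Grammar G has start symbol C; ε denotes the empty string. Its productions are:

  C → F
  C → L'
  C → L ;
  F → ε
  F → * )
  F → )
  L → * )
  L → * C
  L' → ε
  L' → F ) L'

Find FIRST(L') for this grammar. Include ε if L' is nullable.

L' → ε contributes ε.
From L' → F ) L': F nullable, take FIRST(F) ∪ {)} = { ), * }.
Union: FIRST(L') = { ), *, ε }.

{ ), *, ε }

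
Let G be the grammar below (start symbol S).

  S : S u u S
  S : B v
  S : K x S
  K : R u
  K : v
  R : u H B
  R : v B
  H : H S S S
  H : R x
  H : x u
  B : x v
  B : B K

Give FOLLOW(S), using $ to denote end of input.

S is the start symbol, so $ ∈ FOLLOW(S).
In S : S u u S: add FIRST(u u S) = { u }.
In S : S u u S: S is at the end, add FOLLOW(S) = { $, u, v, x }.
In S : K x S: S is at the end, add FOLLOW(S) = { $, u, v, x }.
In H : H S S S: add FIRST(S S) = { u, v, x }.
In H : H S S S: add FIRST(S) = { u, v, x }.
In H : H S S S: S is at the end, add FOLLOW(H) = { u, v, x }.
Union: FOLLOW(S) = { $, u, v, x }.

{ $, u, v, x }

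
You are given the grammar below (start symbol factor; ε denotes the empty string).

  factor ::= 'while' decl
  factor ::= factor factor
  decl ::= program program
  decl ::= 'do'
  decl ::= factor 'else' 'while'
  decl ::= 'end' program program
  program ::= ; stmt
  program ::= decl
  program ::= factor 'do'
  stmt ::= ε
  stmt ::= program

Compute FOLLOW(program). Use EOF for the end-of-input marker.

{ EOF, 'do', 'else', 'end', 'while', ; }

In decl ::= program program: add FIRST(program) = { 'do', 'end', 'while', ; }.
In decl ::= program program: program is at the end, add FOLLOW(decl) = { EOF, 'do', 'else', 'end', 'while', ; }.
In decl ::= 'end' program program: add FIRST(program) = { 'do', 'end', 'while', ; }.
In decl ::= 'end' program program: program is at the end, add FOLLOW(decl) = { EOF, 'do', 'else', 'end', 'while', ; }.
In stmt ::= program: program is at the end, add FOLLOW(stmt) = { EOF, 'do', 'else', 'end', 'while', ; }.
Union: FOLLOW(program) = { EOF, 'do', 'else', 'end', 'while', ; }.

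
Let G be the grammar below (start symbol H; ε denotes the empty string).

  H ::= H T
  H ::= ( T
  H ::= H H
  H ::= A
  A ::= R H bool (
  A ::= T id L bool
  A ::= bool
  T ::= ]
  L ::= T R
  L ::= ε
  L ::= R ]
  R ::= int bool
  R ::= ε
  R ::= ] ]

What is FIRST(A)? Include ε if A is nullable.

{ (, ], bool, int }

From A ::= R H bool (: R nullable, take FIRST(R) ∪ FIRST(H) = { (, ], bool, int }.
From A ::= T id L bool: add FIRST(T) = { ] }.
A ::= bool contributes {bool}.
Union: FIRST(A) = { (, ], bool, int }.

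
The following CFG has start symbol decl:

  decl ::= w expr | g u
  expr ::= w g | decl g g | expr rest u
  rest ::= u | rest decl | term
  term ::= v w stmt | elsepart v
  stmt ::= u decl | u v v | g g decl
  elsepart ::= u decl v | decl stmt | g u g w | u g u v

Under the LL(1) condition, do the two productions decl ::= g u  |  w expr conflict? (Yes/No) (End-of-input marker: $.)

FIRST(g u) = { g } and FIRST(w expr) = { w }.
The FIRST sets are disjoint and neither alternative is nullable — no conflict.

No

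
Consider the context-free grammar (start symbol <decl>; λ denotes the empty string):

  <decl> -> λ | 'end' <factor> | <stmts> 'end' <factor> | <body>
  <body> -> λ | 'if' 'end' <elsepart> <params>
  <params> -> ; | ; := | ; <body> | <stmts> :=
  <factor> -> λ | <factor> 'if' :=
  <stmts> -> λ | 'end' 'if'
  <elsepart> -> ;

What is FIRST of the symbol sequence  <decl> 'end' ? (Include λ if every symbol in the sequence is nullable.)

Add FIRST(<decl>)\{λ} = { 'end', 'if' }; <decl> is nullable, continue.
'end' is a terminal; add {'end'} and stop.

{ 'end', 'if' }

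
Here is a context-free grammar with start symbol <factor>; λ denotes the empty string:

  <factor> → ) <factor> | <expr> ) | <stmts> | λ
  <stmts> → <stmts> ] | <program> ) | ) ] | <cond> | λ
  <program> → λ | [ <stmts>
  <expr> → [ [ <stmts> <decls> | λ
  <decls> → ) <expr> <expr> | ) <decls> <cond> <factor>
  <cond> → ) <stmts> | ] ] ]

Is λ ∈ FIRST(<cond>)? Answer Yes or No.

Nullable nonterminals: <expr>, <factor>, <program>, <stmts>.
No production of <cond> has an RHS whose symbols are all nullable, so <cond> is not nullable.

No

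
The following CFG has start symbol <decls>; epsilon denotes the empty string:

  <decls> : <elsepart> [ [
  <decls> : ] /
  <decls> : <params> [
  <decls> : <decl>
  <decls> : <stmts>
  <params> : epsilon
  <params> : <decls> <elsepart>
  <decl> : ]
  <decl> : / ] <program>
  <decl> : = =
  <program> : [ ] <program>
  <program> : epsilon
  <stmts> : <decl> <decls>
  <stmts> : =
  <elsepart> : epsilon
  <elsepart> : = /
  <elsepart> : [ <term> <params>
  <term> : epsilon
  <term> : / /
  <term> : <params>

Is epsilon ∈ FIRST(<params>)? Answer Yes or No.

Yes

<params> has an epsilon-production, so <params> ⇒ epsilon.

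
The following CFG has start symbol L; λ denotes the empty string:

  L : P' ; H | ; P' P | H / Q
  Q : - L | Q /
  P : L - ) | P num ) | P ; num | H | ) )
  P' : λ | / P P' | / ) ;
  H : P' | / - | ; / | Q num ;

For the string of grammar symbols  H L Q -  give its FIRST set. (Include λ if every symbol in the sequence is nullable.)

Add FIRST(H)\{λ} = { -, /, ; }; H is nullable, continue.
Add FIRST(L) = { -, /, ; }; L is not nullable, stop.

{ -, /, ; }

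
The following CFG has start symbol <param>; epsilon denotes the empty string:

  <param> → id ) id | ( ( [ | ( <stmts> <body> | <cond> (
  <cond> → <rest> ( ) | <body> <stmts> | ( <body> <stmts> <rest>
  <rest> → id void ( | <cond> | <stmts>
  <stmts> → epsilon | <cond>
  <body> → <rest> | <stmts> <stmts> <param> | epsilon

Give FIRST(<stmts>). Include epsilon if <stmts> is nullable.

{ (, id, epsilon }

<stmts> → epsilon contributes epsilon.
From <stmts> → <cond>: add FIRST(<cond>) = { (, id, epsilon } (including epsilon since <cond> is nullable).
Union: FIRST(<stmts>) = { (, id, epsilon }.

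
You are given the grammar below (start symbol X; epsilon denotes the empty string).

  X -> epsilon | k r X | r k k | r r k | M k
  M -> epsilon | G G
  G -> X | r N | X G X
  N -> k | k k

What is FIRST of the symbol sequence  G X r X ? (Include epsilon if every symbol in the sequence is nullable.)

Add FIRST(G)\{epsilon} = { k, r }; G is nullable, continue.
Add FIRST(X)\{epsilon} = { k, r }; X is nullable, continue.
r is a terminal; add {r} and stop.

{ k, r }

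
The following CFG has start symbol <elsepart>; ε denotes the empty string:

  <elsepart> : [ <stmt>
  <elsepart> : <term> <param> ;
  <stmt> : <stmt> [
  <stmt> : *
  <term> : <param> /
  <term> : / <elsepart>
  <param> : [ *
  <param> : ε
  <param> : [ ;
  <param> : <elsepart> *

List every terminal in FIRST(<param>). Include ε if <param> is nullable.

<param> : [ * contributes {[}.
<param> : ε contributes ε.
<param> : [ ; contributes {[}.
From <param> : <elsepart> *: add FIRST(<elsepart>) = { /, [ }.
Union: FIRST(<param>) = { /, [, ε }.

{ /, [, ε }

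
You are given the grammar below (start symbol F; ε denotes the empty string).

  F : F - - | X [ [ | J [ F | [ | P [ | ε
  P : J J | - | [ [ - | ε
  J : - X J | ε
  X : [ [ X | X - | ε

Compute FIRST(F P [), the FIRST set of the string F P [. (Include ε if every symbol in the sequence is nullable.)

Add FIRST(F)\{ε} = { -, [ }; F is nullable, continue.
Add FIRST(P)\{ε} = { -, [ }; P is nullable, continue.
[ is a terminal; add {[} and stop.

{ -, [ }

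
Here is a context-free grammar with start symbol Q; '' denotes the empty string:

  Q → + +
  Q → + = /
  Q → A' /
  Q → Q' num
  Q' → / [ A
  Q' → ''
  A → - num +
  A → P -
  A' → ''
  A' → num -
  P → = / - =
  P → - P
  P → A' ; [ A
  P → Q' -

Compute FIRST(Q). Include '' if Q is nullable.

Q → + + contributes {+}.
Q → + = / contributes {+}.
From Q → A' /: A' nullable, take FIRST(A') ∪ {/} = { /, num }.
From Q → Q' num: Q' nullable, take FIRST(Q') ∪ {num} = { /, num }.
Union: FIRST(Q) = { +, /, num }.

{ +, /, num }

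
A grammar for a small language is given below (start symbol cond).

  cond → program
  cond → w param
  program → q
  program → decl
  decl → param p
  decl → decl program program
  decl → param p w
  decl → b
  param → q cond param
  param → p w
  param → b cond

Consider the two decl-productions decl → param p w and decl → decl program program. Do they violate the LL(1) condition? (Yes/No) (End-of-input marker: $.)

FIRST(param p w) = { b, p, q } and FIRST(decl program program) = { b, p, q }.
Both contain b, so the two alternatives are not disjoint — LL(1) conflict.

Yes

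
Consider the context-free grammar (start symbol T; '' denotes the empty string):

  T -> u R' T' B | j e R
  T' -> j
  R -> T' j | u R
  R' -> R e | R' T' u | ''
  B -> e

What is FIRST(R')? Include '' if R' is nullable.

{ j, u, '' }

From R' -> R e: add FIRST(R) = { j, u }.
From R' -> R' T' u: R' nullable, take FIRST(R') ∪ FIRST(T') = { j, u }.
R' -> '' contributes ''.
Union: FIRST(R') = { j, u, '' }.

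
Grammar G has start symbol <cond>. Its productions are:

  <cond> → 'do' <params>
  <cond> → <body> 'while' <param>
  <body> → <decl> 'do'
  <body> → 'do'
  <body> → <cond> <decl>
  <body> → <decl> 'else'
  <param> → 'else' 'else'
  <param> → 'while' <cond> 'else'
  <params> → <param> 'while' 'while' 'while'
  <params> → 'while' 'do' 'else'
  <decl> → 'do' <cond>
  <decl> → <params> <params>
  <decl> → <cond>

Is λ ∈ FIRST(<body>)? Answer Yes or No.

No

No nonterminal in this grammar is nullable.
No production of <body> has an RHS whose symbols are all nullable, so <body> is not nullable.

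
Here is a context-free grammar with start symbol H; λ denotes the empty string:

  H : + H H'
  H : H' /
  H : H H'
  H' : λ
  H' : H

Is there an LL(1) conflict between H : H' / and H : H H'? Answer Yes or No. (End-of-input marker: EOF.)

FIRST(H' /) = { +, / } and FIRST(H H') = { +, / }.
Both contain +, so the two alternatives are not disjoint — LL(1) conflict.

Yes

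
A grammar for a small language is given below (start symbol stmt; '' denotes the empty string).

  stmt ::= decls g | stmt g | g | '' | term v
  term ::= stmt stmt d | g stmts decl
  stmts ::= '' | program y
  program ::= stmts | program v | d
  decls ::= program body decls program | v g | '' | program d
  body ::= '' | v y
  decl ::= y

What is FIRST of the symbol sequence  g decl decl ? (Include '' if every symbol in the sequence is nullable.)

g is a terminal; add {g} and stop.

{ g }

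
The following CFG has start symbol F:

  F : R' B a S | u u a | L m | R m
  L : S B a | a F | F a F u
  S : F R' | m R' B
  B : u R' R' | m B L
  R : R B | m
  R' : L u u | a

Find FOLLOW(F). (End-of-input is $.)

{ $, a, m, u }

F is the start symbol, so $ ∈ FOLLOW(F).
In L : a F: F is at the end, add FOLLOW(L) = { $, a, m, u }.
In L : F a F u: add FIRST(a F u) = { a }.
In L : F a F u: add FIRST(u) = { u }.
In S : F R': add FIRST(R') = { a, m, u }.
Union: FOLLOW(F) = { $, a, m, u }.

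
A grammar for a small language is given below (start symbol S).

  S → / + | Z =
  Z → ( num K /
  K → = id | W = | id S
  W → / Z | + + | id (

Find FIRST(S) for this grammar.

S → / + contributes {/}.
From S → Z =: add FIRST(Z) = { ( }.
Union: FIRST(S) = { (, / }.

{ (, / }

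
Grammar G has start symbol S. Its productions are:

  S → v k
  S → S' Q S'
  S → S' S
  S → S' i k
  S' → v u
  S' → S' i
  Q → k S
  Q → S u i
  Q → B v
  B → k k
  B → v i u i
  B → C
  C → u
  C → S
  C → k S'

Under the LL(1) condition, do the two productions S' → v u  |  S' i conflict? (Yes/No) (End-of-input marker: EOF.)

FIRST(v u) = { v } and FIRST(S' i) = { v }.
Both contain v, so the two alternatives are not disjoint — LL(1) conflict.

Yes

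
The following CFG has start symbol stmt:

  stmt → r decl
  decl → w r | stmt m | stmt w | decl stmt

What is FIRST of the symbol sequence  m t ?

{ m }

m is a terminal; add {m} and stop.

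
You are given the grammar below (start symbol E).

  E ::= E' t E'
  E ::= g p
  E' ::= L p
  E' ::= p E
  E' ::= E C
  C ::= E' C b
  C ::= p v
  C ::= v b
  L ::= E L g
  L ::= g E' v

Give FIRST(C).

From C ::= E' C b: add FIRST(E') = { g, p }.
C ::= p v contributes {p}.
C ::= v b contributes {v}.
Union: FIRST(C) = { g, p, v }.

{ g, p, v }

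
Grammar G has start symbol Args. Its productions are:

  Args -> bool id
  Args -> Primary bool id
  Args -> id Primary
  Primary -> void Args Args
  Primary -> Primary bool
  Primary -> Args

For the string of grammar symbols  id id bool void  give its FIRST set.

{ id }

id is a terminal; add {id} and stop.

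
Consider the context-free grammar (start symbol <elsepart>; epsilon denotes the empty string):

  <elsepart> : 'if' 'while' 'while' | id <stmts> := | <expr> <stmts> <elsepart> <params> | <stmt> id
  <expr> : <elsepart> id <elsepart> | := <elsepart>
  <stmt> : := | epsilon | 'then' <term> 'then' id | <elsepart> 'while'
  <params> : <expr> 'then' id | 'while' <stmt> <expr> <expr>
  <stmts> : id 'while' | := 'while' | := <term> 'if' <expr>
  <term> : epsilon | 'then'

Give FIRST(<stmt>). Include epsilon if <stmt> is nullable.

{ 'if', 'then', :=, id, epsilon }

<stmt> : := contributes {:=}.
<stmt> : epsilon contributes epsilon.
<stmt> : 'then' <term> 'then' id contributes {'then'}.
From <stmt> : <elsepart> 'while': add FIRST(<elsepart>) = { 'if', 'then', :=, id }.
Union: FIRST(<stmt>) = { 'if', 'then', :=, id, epsilon }.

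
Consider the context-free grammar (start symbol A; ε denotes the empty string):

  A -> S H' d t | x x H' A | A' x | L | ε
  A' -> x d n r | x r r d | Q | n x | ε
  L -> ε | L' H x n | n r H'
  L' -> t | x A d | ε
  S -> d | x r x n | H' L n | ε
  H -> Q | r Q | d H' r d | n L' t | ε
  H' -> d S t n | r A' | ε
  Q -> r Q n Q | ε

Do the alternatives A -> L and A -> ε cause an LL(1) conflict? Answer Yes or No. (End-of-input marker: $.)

FIRST(L) = { d, n, r, t, x, ε } and FIRST(ε) = { ε }.
Both alternatives are nullable, violating the LL(1) condition.

Yes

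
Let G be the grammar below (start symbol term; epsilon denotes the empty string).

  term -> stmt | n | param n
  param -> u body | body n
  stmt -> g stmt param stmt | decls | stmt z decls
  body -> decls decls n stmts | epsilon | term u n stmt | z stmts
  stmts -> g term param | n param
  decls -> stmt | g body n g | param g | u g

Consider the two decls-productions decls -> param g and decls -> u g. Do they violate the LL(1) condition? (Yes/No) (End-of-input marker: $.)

Yes

FIRST(param g) = { g, n, u, z } and FIRST(u g) = { u }.
Both contain u, so the two alternatives are not disjoint — LL(1) conflict.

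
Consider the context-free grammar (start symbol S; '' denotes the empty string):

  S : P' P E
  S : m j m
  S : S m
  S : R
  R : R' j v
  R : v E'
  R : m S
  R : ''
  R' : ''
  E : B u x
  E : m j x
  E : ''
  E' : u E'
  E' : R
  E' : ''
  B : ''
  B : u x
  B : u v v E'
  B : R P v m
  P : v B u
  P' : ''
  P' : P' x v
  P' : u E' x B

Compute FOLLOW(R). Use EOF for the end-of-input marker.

In S : R: R is at the end, add FOLLOW(S) = { EOF, m, u, v, x }.
In E' : R: R is at the end, add FOLLOW(E') = { EOF, m, u, v, x }.
In B : R P v m: add FIRST(P v m) = { v }.
Union: FOLLOW(R) = { EOF, m, u, v, x }.

{ EOF, m, u, v, x }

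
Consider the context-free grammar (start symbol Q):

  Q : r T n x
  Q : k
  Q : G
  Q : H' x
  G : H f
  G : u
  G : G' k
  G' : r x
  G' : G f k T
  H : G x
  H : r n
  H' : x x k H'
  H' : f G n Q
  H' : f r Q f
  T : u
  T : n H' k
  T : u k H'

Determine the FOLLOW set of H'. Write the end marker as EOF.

In Q : H' x: add FIRST(x) = { x }.
In H' : x x k H': H' is at the end, add FOLLOW(H') = { k, n, x }.
In T : n H' k: add FIRST(k) = { k }.
In T : u k H': H' is at the end, add FOLLOW(T) = { k, n }.
Union: FOLLOW(H') = { k, n, x }.

{ k, n, x }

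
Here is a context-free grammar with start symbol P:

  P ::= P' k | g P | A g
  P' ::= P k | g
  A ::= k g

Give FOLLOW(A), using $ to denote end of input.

In P ::= A g: add FIRST(g) = { g }.
Union: FOLLOW(A) = { g }.

{ g }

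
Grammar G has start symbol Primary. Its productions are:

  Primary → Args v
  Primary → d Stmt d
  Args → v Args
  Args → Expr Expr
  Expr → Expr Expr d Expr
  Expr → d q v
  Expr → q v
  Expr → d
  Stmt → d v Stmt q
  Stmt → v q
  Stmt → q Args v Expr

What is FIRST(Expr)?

From Expr → Expr Expr d Expr: add FIRST(Expr) = { d, q }.
Expr → d q v contributes {d}.
Expr → q v contributes {q}.
Expr → d contributes {d}.
Union: FIRST(Expr) = { d, q }.

{ d, q }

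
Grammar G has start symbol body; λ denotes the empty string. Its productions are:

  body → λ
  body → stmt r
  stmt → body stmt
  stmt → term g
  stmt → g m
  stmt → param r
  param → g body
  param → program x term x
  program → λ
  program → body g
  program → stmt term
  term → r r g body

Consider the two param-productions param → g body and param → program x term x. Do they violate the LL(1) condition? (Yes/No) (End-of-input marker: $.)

FIRST(g body) = { g } and FIRST(program x term x) = { g, r, x }.
Both contain g, so the two alternatives are not disjoint — LL(1) conflict.

Yes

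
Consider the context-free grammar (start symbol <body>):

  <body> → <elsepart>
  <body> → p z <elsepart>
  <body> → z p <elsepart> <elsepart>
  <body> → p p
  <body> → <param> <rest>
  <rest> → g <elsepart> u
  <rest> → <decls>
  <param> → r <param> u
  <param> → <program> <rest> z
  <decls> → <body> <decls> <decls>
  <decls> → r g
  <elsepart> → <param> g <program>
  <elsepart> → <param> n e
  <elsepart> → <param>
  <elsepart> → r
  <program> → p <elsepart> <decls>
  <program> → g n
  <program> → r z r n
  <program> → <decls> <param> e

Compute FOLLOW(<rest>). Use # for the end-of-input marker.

{ #, g, p, r, z }

In <body> → <param> <rest>: <rest> is at the end, add FOLLOW(<body>) = { #, g, p, r, z }.
In <param> → <program> <rest> z: add FIRST(z) = { z }.
Union: FOLLOW(<rest>) = { #, g, p, r, z }.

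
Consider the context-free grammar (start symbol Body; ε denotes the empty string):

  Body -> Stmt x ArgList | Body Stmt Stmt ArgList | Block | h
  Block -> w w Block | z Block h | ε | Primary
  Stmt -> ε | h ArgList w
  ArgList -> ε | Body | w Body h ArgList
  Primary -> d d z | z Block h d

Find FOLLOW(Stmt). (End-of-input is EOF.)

In Body -> Stmt x ArgList: add FIRST(x ArgList) = { x }.
In Body -> Body Stmt Stmt ArgList: add FIRST(Stmt ArgList)\{ε} = { d, h, w, x, z }.
  Since Stmt ArgList is nullable, also add FOLLOW(Body) = { EOF, d, h, w, x, z }.
In Body -> Body Stmt Stmt ArgList: add FIRST(ArgList)\{ε} = { d, h, w, x, z }.
  Since ArgList is nullable, also add FOLLOW(Body) = { EOF, d, h, w, x, z }.
Union: FOLLOW(Stmt) = { EOF, d, h, w, x, z }.

{ EOF, d, h, w, x, z }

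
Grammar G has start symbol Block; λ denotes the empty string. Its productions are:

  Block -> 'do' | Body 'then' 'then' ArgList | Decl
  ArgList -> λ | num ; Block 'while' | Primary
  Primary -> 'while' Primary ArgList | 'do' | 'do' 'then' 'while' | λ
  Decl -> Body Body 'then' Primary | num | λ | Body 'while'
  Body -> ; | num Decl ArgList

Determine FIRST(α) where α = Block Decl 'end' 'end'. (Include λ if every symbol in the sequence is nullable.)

Add FIRST(Block)\{λ} = { 'do', ;, num }; Block is nullable, continue.
Add FIRST(Decl)\{λ} = { ;, num }; Decl is nullable, continue.
'end' is a terminal; add {'end'} and stop.

{ 'do', 'end', ;, num }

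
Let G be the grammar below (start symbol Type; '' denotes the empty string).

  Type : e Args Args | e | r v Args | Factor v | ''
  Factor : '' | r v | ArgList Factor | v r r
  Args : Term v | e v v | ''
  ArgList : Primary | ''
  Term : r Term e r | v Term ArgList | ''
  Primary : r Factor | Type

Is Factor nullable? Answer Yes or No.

Yes

Factor has an ''-production, so Factor ⇒ ''.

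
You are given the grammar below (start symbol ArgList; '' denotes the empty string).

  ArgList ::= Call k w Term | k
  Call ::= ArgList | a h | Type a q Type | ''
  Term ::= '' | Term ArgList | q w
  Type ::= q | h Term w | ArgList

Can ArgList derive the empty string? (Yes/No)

Nullable nonterminals: Call, Term.
No production of ArgList has an RHS whose symbols are all nullable, so ArgList is not nullable.

No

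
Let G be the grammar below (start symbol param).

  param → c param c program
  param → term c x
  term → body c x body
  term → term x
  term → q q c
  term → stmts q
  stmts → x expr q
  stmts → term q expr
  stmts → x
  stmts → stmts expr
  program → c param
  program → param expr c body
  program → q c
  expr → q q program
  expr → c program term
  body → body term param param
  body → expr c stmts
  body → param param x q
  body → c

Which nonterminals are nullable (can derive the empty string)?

No nonterminal has an empty production or an RHS whose symbols are all nullable.

{ } (none)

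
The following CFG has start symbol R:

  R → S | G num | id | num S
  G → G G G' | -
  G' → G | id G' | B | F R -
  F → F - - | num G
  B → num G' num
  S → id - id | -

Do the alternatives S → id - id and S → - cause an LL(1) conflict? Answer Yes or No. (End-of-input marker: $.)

FIRST(id - id) = { id } and FIRST(-) = { - }.
The FIRST sets are disjoint and neither alternative is nullable — no conflict.

No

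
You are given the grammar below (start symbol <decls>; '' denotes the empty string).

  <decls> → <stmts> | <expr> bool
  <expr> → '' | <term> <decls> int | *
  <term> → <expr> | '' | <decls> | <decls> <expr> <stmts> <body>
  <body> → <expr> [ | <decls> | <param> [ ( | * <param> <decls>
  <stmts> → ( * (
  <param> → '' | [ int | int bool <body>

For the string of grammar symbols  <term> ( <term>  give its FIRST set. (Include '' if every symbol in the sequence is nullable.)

Add FIRST(<term>)\{''} = { (, *, bool }; <term> is nullable, continue.
( is a terminal; add {(} and stop.

{ (, *, bool }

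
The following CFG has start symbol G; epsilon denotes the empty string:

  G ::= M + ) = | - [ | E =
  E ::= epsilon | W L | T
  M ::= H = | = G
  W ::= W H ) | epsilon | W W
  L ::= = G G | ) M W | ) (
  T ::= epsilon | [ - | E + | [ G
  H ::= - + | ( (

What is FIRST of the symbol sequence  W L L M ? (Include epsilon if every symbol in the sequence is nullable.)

Add FIRST(W)\{epsilon} = { (, - }; W is nullable, continue.
Add FIRST(L) = { ), = }; L is not nullable, stop.

{ (, ), -, = }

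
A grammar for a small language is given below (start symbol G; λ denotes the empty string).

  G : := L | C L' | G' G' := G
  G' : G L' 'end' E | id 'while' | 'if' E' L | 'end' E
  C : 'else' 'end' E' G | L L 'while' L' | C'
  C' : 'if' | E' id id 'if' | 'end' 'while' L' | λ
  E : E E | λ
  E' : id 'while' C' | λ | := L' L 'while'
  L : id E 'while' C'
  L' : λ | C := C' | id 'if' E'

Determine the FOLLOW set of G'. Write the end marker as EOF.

{ 'else', 'end', 'if', :=, id }

In G : G' G' := G: add FIRST(G' := G) = { 'else', 'end', 'if', :=, id }.
In G : G' G' := G: add FIRST(:= G) = { := }.
Union: FOLLOW(G') = { 'else', 'end', 'if', :=, id }.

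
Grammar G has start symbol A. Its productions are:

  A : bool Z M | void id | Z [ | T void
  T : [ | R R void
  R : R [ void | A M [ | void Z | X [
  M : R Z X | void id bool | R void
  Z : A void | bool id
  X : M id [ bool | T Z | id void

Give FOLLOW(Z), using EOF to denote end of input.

In A : bool Z M: add FIRST(M) = { [, bool, id, void }.
In A : Z [: add FIRST([) = { [ }.
In R : void Z: Z is at the end, add FOLLOW(R) = { [, bool, id, void }.
In M : R Z X: add FIRST(X) = { [, bool, id, void }.
In X : T Z: Z is at the end, add FOLLOW(X) = { EOF, [, bool, id, void }.
Union: FOLLOW(Z) = { EOF, [, bool, id, void }.

{ EOF, [, bool, id, void }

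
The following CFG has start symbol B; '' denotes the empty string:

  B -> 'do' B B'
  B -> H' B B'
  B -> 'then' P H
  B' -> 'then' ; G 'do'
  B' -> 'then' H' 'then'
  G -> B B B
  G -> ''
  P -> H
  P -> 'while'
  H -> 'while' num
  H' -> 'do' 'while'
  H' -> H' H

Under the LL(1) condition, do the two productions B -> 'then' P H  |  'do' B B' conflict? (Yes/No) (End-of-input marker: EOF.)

No

FIRST('then' P H) = { 'then' } and FIRST('do' B B') = { 'do' }.
The FIRST sets are disjoint and neither alternative is nullable — no conflict.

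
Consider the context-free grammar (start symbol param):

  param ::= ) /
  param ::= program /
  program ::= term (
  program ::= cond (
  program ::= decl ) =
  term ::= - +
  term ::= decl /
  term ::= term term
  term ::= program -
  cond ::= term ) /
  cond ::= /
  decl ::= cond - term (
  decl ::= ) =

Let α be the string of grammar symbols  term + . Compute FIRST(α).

Add FIRST(term) = { ), -, / }; term is not nullable, stop.

{ ), -, / }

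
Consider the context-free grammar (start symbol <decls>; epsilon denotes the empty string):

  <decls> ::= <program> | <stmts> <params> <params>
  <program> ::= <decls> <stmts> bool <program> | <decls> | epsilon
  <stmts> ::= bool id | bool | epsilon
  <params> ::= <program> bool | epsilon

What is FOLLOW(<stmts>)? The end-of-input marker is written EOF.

{ EOF, bool }

In <decls> ::= <stmts> <params> <params>: add FIRST(<params> <params>)\{epsilon} = { bool }.
  Since <params> <params> is nullable, also add FOLLOW(<decls>) = { EOF, bool }.
In <program> ::= <decls> <stmts> bool <program>: add FIRST(bool <program>) = { bool }.
Union: FOLLOW(<stmts>) = { EOF, bool }.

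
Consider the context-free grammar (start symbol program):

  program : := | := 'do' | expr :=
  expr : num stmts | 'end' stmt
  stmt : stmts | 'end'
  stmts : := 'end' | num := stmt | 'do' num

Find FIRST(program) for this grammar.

{ 'end', :=, num }

program : := contributes {:=}.
program : := 'do' contributes {:=}.
From program : expr :=: add FIRST(expr) = { 'end', num }.
Union: FIRST(program) = { 'end', :=, num }.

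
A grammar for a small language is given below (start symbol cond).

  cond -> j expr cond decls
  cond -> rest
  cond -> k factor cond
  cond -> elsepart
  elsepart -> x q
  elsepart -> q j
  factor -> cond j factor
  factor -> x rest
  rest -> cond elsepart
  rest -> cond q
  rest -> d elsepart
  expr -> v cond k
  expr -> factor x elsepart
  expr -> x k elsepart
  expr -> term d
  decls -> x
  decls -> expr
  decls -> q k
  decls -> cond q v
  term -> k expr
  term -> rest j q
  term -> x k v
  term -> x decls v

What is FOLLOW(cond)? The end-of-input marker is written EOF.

cond is the start symbol, so EOF ∈ FOLLOW(cond).
In cond -> j expr cond decls: add FIRST(decls) = { d, j, k, q, v, x }.
In cond -> k factor cond: cond is at the end, add FOLLOW(cond) = { EOF, d, j, k, q, v, x }.
In factor -> cond j factor: add FIRST(j factor) = { j }.
In rest -> cond elsepart: add FIRST(elsepart) = { q, x }.
In rest -> cond q: add FIRST(q) = { q }.
In expr -> v cond k: add FIRST(k) = { k }.
In decls -> cond q v: add FIRST(q v) = { q }.
Union: FOLLOW(cond) = { EOF, d, j, k, q, v, x }.

{ EOF, d, j, k, q, v, x }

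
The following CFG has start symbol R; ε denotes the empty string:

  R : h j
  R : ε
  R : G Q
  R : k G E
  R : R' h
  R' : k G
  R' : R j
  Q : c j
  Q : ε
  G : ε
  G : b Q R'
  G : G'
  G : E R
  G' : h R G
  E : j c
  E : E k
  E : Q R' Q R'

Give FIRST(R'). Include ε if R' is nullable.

R' : k G contributes {k}.
From R' : R j: R nullable, take FIRST(R) ∪ {j} = { b, c, h, j, k }.
Union: FIRST(R') = { b, c, h, j, k }.

{ b, c, h, j, k }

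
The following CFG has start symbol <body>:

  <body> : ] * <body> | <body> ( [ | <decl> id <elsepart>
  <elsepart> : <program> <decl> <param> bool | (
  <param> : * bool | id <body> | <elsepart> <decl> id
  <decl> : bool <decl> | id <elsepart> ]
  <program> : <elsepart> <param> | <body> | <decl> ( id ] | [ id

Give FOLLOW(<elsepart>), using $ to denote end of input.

In <body> : <decl> id <elsepart>: <elsepart> is at the end, add FOLLOW(<body>) = { $, (, bool, id }.
In <param> : <elsepart> <decl> id: add FIRST(<decl> id) = { bool, id }.
In <decl> : id <elsepart> ]: add FIRST(]) = { ] }.
In <program> : <elsepart> <param>: add FIRST(<param>) = { (, *, [, ], bool, id }.
Union: FOLLOW(<elsepart>) = { $, (, *, [, ], bool, id }.

{ $, (, *, [, ], bool, id }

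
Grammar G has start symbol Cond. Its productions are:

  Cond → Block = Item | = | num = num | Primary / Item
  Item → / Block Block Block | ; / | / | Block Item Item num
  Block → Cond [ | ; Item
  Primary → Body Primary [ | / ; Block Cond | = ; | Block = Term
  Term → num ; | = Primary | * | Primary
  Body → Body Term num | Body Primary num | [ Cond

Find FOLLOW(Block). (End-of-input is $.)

{ $, *, /, ;, =, [, num }

In Cond → Block = Item: add FIRST(= Item) = { = }.
In Item → / Block Block Block: add FIRST(Block Block) = { /, ;, =, [, num }.
In Item → / Block Block Block: add FIRST(Block) = { /, ;, =, [, num }.
In Item → / Block Block Block: Block is at the end, add FOLLOW(Item) = { $, *, /, ;, =, [, num }.
In Item → Block Item Item num: add FIRST(Item Item num) = { /, ;, =, [, num }.
In Primary → / ; Block Cond: add FIRST(Cond) = { /, ;, =, [, num }.
In Primary → Block = Term: add FIRST(= Term) = { = }.
Union: FOLLOW(Block) = { $, *, /, ;, =, [, num }.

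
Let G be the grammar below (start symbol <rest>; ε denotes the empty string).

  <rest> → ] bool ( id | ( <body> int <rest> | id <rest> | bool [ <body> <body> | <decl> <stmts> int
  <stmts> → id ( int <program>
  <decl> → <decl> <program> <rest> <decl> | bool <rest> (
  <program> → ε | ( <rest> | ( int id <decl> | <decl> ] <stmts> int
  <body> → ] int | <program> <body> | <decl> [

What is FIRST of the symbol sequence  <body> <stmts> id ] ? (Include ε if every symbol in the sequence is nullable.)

{ (, ], bool }

Add FIRST(<body>) = { (, ], bool }; <body> is not nullable, stop.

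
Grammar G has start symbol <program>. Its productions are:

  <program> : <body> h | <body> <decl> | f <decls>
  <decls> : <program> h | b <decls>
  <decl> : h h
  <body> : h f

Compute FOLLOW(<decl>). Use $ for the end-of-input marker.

{ $, h }

In <program> : <body> <decl>: <decl> is at the end, add FOLLOW(<program>) = { $, h }.
Union: FOLLOW(<decl>) = { $, h }.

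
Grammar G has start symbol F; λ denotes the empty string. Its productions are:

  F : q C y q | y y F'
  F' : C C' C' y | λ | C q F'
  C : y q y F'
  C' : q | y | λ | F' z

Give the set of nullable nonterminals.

{ C', F' }

Directly nullable (have an λ-production): F', C'.
No other nonterminal has a production whose RHS symbols are all nullable.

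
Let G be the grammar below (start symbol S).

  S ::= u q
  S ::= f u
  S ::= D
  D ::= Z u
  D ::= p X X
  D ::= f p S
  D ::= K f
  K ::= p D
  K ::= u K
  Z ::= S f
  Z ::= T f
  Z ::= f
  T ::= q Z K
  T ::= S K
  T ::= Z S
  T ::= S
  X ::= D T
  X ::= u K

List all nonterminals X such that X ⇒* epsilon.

No nonterminal has an empty production or an RHS whose symbols are all nullable.

{ } (none)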